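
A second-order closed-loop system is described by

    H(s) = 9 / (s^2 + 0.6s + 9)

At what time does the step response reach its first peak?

t_p ≈ 1.052 s

Comparing s^2 + 0.6s + 9 to s^2 + 2ζωₙs + ωₙ²: ωₙ = 3 rad/s and ζ = 0.6/(2·3) = 0.1.
ζωₙ = 0.6/2 = 0.3, so ω_d = ωₙ√(1−ζ²) = √(ωₙ² − (ζωₙ)²) = √(9 − 0.3²) = √8.91 ≈ 2.985 rad/s.
t_p = π/ω_d = π/2.985 ≈ 1.052 s.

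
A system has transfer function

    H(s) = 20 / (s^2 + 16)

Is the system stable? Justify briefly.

The denominator s^2 + 16 factors as (s^2 + 16), giving poles at s = ±4j.
Since the simple pole(s) at s = 4j, -4j lie on the jω-axis with none in the right half-plane, the system is marginally stable.

marginally stable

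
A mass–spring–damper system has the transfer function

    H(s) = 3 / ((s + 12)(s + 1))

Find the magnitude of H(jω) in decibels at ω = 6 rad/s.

Substitute s = j6: numerator = 3, denominator = -24 + j78.
|H(j6)| = |3| / |-24 + j78| = 3 / 81.609 ≈ 0.03676.
In decibels: 20·log₁₀(0.03676) ≈ -28.7 dB.

|H(j6)|_dB ≈ -28.7 dB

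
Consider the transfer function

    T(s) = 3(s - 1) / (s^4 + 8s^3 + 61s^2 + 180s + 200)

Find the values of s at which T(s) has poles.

The poles are the roots of the denominator s^4 + 8s^3 + 61s^2 + 180s + 200 = 0.
No real roots exist; factor into two real quadratics: (s^2 + 4s + 40)(s^2 + 4s + 5) = 0.
Each quadratic gives a conjugate pair via the quadratic formula.

s = -2 + 6j, -2 - 6j, -2 + j, -2 - j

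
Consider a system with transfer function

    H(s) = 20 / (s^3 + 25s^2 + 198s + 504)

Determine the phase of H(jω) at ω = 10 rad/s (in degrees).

∠H(j10) ≈ -153.8°

At s = j10: numerator = 20, denominator = -1996 + j980.
∠H = ∠num − ∠den = 0° − (153.85°) = -153.8°.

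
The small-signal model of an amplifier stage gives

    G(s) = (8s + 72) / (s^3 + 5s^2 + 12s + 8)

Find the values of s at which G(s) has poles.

s = -2 ± 2j, -1

The poles are the roots of the denominator s^3 + 5s^2 + 12s + 8 = 0.
Trying s = -1: the polynomial evaluates to 0, so (s + 1) is a factor.
Dividing out leaves s^2 + 4s + 8 = 0.
The quadratic formula then gives s = -2 ± 2j.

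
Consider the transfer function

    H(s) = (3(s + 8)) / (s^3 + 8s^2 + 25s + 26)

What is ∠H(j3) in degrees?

∠H(j3) ≈ -113.2°

At s = j3: numerator = 24 + j9, denominator = -46 + j48.
∠H = ∠num − ∠den = 20.556° − (133.78°) = -113.2°.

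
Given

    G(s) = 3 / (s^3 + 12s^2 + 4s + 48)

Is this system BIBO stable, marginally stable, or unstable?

The denominator s^3 + 12s^2 + 4s + 48 factors as (s^2 + 4)(s + 12), giving poles at s = ±2j, -12.
Since the simple pole(s) at s = 2j, -2j lie on the jω-axis with none in the right half-plane, the system is marginally stable.

marginally stable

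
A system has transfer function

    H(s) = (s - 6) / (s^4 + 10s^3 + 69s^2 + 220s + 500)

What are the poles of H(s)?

The poles are the roots of the denominator s^4 + 10s^3 + 69s^2 + 220s + 500 = 0.
No real roots exist; factor into two real quadratics: (s^2 + 6s + 25)(s^2 + 4s + 20) = 0.
Each quadratic gives a conjugate pair via the quadratic formula.

s = -3 + 4j, -3 - 4j, -2 + 4j, -2 - 4j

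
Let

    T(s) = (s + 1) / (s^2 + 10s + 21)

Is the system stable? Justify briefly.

stable

The denominator s^2 + 10s + 21 factors as (s + 7)(s + 3), giving poles at s = -7, -3.
Since all poles lie strictly in the left half-plane, the system is stable.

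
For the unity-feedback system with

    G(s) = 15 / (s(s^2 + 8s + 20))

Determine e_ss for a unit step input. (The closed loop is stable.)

G(s) has one pole at the origin.
This is a Type 1 system; for a step input the steady-state error is zero.

e_ss = 0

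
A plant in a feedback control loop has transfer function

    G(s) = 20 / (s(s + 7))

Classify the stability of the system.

The poles can be read from the denominator factors: s = 0, -7.
Since the simple pole(s) at s = 0 lie on the jω-axis with none in the right half-plane, the system is marginally stable.

marginally stable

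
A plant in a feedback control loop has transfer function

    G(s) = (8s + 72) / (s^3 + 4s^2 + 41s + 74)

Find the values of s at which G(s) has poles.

s = -1 ± 6j, -2

The poles are the roots of the denominator s^3 + 4s^2 + 41s + 74 = 0.
Trying s = -2: the polynomial evaluates to 0, so (s + 2) is a factor.
Dividing out leaves s^2 + 2s + 37 = 0.
The quadratic formula then gives s = -1 ± 6j.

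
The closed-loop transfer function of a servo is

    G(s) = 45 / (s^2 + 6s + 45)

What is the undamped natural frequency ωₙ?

Compare the denominator to the standard form s^2 + 2ζωₙs + ωₙ².
ωₙ² = 45, so ωₙ = √45 ≈ 6.708 rad/s.

ωₙ ≈ 6.708 rad/s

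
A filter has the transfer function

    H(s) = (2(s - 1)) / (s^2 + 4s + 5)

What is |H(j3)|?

|H(j3)| = 0.5000

Substitute s = j3: numerator = -2 + j6, denominator = -4 + j12.
|H(j3)| = |-2 + j6| / |-4 + j12| = 6.3246 / 12.649 = 0.5000.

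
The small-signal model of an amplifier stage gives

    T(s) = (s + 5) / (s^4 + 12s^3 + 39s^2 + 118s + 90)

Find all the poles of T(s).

s = -1 + 3j, -1 - 3j, -1, -9

The poles are the roots of the denominator s^4 + 12s^3 + 39s^2 + 118s + 90 = 0.
Trying s = -1: the polynomial evaluates to 0, so (s + 1) is a factor.
Dividing out leaves s^3 + 11s^2 + 28s + 90 = 0.
This factors further as (s^2 + 2s + 10)(s + 9) = 0.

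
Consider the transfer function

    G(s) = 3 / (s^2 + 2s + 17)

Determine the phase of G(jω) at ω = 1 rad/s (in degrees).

At s = j1: numerator = 3, denominator = 16 + j2.
∠G = ∠num − ∠den = 0° − (7.1250°) = -7.125°.

∠G(j1) ≈ -7.125°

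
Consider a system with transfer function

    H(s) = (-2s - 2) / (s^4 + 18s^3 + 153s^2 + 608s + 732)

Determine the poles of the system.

s = -5 + 6j, -5 - 6j, -2, -6

The poles are the roots of the denominator s^4 + 18s^3 + 153s^2 + 608s + 732 = 0.
Trying s = -2: the polynomial evaluates to 0, so (s + 2) is a factor.
Dividing out leaves s^3 + 16s^2 + 121s + 366 = 0.
This factors further as (s^2 + 10s + 61)(s + 6) = 0.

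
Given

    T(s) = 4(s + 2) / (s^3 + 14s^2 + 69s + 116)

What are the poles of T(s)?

The poles are the roots of the denominator s^3 + 14s^2 + 69s + 116 = 0.
Trying s = -4: the polynomial evaluates to 0, so (s + 4) is a factor.
Dividing out leaves s^2 + 10s + 29 = 0.
The quadratic formula then gives s = -5 ± 2j.

s = -5 ± 2j, -4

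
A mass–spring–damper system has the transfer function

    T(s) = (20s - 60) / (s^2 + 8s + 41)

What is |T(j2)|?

|T(j2)| ≈ 1.789

Substitute s = j2: numerator = -60 + j40, denominator = 37 + j16.
|T(j2)| = |-60 + j40| / |37 + j16| = 72.111 / 40.311 ≈ 1.789.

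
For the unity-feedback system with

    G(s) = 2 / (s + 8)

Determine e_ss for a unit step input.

G(s) has no poles at the origin.
This is a Type 0 system. Kp = lim_{s→0} G(s) = 2/8 = 1/4.
e_ss = 1/(1 + Kp) = 1/(1 + 1/4) = 4/5 ≈ 0.8000.

e_ss = 0.8000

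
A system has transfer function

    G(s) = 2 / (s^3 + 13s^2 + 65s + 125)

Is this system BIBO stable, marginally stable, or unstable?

stable

The denominator s^3 + 13s^2 + 65s + 125 factors as (s^2 + 8s + 25)(s + 5), giving poles at s = -4 + 3j, -4 - 3j, -5.
Since all poles lie strictly in the left half-plane, the system is stable.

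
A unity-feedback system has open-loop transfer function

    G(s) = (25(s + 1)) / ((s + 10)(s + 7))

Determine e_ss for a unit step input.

e_ss = 0.7368

G(s) has no poles at the origin.
This is a Type 0 system. Kp = lim_{s→0} G(s) = 25/70 = 5/14.
e_ss = 1/(1 + Kp) = 1/(1 + 5/14) = 14/19 ≈ 0.7368.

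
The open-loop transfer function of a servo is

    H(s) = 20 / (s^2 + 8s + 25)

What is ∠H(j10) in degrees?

∠H(j10) ≈ -133.2°

At s = j10: numerator = 20, denominator = -75 + j80.
∠H = ∠num − ∠den = 0° − (133.15°) = -133.2°.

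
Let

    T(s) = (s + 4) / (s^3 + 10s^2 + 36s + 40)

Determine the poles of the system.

s = -4 ± 2j, -2

The poles are the roots of the denominator s^3 + 10s^2 + 36s + 40 = 0.
Trying s = -2: the polynomial evaluates to 0, so (s + 2) is a factor.
Dividing out leaves s^2 + 8s + 20 = 0.
The quadratic formula then gives s = -4 ± 2j.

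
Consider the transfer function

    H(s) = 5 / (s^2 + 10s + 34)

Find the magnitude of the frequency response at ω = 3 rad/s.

Substitute s = j3: numerator = 5, denominator = 25 + j30.
|H(j3)| = |5| / |25 + j30| = 5 / 39.051 ≈ 0.1280.

|H(j3)| ≈ 0.1280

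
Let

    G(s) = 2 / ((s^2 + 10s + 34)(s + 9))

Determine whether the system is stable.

The poles can be read from the denominator factors: s = -5 + 3j, -5 - 3j, -9.
Since all poles lie strictly in the left half-plane, the system is stable.

stable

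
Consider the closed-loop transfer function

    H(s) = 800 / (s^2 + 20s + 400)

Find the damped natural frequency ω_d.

Comparing s^2 + 20s + 400 to s^2 + 2ζωₙs + ωₙ²: ωₙ = 20 rad/s and ζ = 20/(2·20) = 0.5.
ζωₙ = 20/2 = 10, so ω_d = ωₙ√(1−ζ²) = √(ωₙ² − (ζωₙ)²) = √(400 − 10²) = √300 ≈ 17.32 rad/s.

ω_d ≈ 17.32 rad/s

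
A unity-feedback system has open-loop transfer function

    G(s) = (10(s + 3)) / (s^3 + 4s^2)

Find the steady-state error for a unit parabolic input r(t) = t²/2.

e_ss = 0.1333

G(s) has 2 poles at the origin.
This is a Type 2 system. Ka = lim_{s→0} s^2·G(s) = 30/4 = 15/2.
e_ss = 1/Ka = 1/(15/2) = 2/15 ≈ 0.1333.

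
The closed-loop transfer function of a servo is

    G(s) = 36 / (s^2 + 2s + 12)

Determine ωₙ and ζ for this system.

ωₙ ≈ 3.464 rad/s, ζ ≈ 0.2887

Compare the denominator to the standard form s^2 + 2ζωₙs + ωₙ².
ωₙ² = 12, so ωₙ = √12 ≈ 3.464 rad/s.
2ζωₙ = 2, so ζ = 2/(2·√12) ≈ 0.2887.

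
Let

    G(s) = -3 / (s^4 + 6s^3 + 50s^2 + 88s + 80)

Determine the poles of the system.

s = -1 ± j, -2 ± 6j

The poles are the roots of the denominator s^4 + 6s^3 + 50s^2 + 88s + 80 = 0.
No real roots exist; factor into two real quadratics: (s^2 + 2s + 2)(s^2 + 4s + 40) = 0.
Each quadratic gives a conjugate pair via the quadratic formula.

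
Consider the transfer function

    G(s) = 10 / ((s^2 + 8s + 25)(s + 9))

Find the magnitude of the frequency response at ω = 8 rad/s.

Substitute s = j8: numerator = 10, denominator = -863 + j264.
|G(j8)| = |10| / |-863 + j264| = 10 / 902.48 ≈ 0.01108.

|G(j8)| ≈ 0.01108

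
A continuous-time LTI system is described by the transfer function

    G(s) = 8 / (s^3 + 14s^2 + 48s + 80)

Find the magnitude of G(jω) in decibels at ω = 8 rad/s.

|G(j8)|_dB ≈ -40.3 dB

Substitute s = j8: numerator = 8, denominator = -816 - j128.
|G(j8)| = |8| / |-816 - j128| = 8 / 825.98 ≈ 0.009685.
In decibels: 20·log₁₀(0.009685) ≈ -40.3 dB.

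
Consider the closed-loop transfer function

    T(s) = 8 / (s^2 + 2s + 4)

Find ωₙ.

Compare the denominator to the standard form s^2 + 2ζωₙs + ωₙ².
ωₙ² = 4, so ωₙ = 2 rad/s.

ωₙ = 2 rad/s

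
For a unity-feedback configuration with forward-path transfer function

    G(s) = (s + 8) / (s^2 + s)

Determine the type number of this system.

Type 1

The denominator has 1 factor of s at the origin (free integrator), so this is a Type 1 system.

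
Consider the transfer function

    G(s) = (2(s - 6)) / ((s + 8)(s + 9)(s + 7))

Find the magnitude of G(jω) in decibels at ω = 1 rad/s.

|G(j1)|_dB ≈ -32.6 dB

Substitute s = j1: numerator = -12 + j2, denominator = 480 + j190.
|G(j1)| = |-12 + j2| / |480 + j190| = 12.166 / 516.24 ≈ 0.02357.
In decibels: 20·log₁₀(0.02357) ≈ -32.6 dB.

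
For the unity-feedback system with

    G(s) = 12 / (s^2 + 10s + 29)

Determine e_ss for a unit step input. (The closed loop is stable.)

e_ss = 0.7073

G(s) has no poles at the origin.
This is a Type 0 system. Kp = lim_{s→0} G(s) = 12/29.
e_ss = 1/(1 + Kp) = 1/(1 + 12/29) = 29/41 ≈ 0.7073.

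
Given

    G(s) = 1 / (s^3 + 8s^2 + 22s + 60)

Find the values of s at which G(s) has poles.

s = -1 + 3j, -1 - 3j, -6

The poles are the roots of the denominator s^3 + 8s^2 + 22s + 60 = 0.
Trying s = -6: the polynomial evaluates to 0, so (s + 6) is a factor.
Dividing out leaves s^2 + 2s + 10 = 0.
The quadratic formula then gives s = -1 ± 3j.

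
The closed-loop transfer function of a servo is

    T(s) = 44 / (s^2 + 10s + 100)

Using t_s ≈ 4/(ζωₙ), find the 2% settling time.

Comparing s^2 + 10s + 100 to s^2 + 2ζωₙs + ωₙ²: ωₙ = 10 rad/s and ζ = 10/(2·10) = 0.5.
ζωₙ = 10/2 = 5, so t_s ≈ 4/(ζωₙ) = 4/5 = 0.8000 s.

t_s ≈ 0.8000 s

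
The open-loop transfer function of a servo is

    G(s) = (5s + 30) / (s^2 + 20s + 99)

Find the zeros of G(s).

s = -6

Set the numerator to zero: 5s + 30 = 0, i.e. 5·(s + 6) = 0.
So s = -6.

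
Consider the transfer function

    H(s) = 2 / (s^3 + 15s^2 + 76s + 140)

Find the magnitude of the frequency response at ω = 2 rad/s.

Substitute s = j2: numerator = 2, denominator = 80 + j144.
|H(j2)| = |2| / |80 + j144| = 2 / 164.73 ≈ 0.01214.

|H(j2)| ≈ 0.01214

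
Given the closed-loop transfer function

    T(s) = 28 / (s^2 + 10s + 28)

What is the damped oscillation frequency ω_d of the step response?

Comparing s^2 + 10s + 28 to s^2 + 2ζωₙs + ωₙ²: ωₙ = √28 ≈ 5.292 rad/s and ζ = 10/(2·√28) ≈ 0.9449.
ζωₙ = 10/2 = 5, so ω_d = ωₙ√(1−ζ²) = √(ωₙ² − (ζωₙ)²) = √(28 − 5²) = √3 ≈ 1.732 rad/s.

ω_d ≈ 1.732 rad/s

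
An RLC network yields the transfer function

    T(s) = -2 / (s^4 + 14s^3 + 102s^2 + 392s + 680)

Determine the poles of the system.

s = -3 + 5j, -3 - 5j, -4 + 2j, -4 - 2j

The poles are the roots of the denominator s^4 + 14s^3 + 102s^2 + 392s + 680 = 0.
No real roots exist; factor into two real quadratics: (s^2 + 6s + 34)(s^2 + 8s + 20) = 0.
Each quadratic gives a conjugate pair via the quadratic formula.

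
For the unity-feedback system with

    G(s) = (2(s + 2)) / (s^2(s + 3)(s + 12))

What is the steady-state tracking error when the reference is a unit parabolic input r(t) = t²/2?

G(s) has 2 poles at the origin.
This is a Type 2 system. Ka = lim_{s→0} s^2·G(s) = 4/36 = 1/9.
e_ss = 1/Ka = 1/(1/9) = 9.

e_ss = 9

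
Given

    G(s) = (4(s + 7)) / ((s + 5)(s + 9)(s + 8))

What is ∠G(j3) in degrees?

∠G(j3) ≈ -46.76°

At s = j3: numerator = 28 + j12, denominator = 162 + j444.
∠G = ∠num − ∠den = 23.199° − (69.955°) = -46.76°.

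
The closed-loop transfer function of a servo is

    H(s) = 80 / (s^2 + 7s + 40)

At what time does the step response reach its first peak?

Comparing s^2 + 7s + 40 to s^2 + 2ζωₙs + ωₙ²: ωₙ = √40 ≈ 6.325 rad/s and ζ = 7/(2·√40) ≈ 0.5534.
ζωₙ = 7/2 = 3.5, so ω_d = ωₙ√(1−ζ²) = √(ωₙ² − (ζωₙ)²) = √(40 − 3.5²) = √27.75 ≈ 5.268 rad/s.
t_p = π/ω_d = π/5.268 ≈ 0.5964 s.

t_p ≈ 0.5964 s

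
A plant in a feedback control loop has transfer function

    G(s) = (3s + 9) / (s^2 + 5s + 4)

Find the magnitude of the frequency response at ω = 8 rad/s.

Substitute s = j8: numerator = 9 + j24, denominator = -60 + j40.
|G(j8)| = |9 + j24| / |-60 + j40| = 25.632 / 72.111 ≈ 0.3555.

|G(j8)| ≈ 0.3555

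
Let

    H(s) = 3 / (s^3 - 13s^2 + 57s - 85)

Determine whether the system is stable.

The denominator s^3 - 13s^2 + 57s - 85 factors as (s - 5)(s^2 - 8s + 17), giving poles at s = 5, 4 + j, 4 - j.
Since the pole(s) at s = 5, 4 ± j lie in the right half-plane, the system is unstable.

unstable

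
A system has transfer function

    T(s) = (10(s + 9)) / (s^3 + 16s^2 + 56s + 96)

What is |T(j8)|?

|T(j8)| ≈ 0.1295

Substitute s = j8: numerator = 90 + j80, denominator = -928 - j64.
|T(j8)| = |90 + j80| / |-928 - j64| = 120.42 / 930.20 ≈ 0.1295.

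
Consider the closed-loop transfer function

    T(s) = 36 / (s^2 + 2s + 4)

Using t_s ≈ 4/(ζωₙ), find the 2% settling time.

t_s ≈ 4 s

Comparing s^2 + 2s + 4 to s^2 + 2ζωₙs + ωₙ²: ωₙ = 2 rad/s and ζ = 2/(2·2) = 0.5.
ζωₙ = 2/2 = 1, so t_s ≈ 4/(ζωₙ) = 4/1 = 4 s.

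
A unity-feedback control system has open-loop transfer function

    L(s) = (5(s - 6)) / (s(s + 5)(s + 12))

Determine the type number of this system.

Type 1

The denominator has 1 factor of s at the origin (free integrator), so this is a Type 1 system.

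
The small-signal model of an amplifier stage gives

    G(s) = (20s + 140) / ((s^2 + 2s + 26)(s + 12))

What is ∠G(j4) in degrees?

At s = j4: numerator = 140 + j80, denominator = 88 + j136.
∠G = ∠num − ∠den = 29.745° − (57.095°) = -27.35°.

∠G(j4) ≈ -27.35°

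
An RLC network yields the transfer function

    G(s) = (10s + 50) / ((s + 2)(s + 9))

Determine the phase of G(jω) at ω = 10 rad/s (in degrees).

∠G(j10) ≈ -63.27°

At s = j10: numerator = 50 + j100, denominator = -82 + j110.
∠G = ∠num − ∠den = 63.435° − (126.70°) = -63.27°.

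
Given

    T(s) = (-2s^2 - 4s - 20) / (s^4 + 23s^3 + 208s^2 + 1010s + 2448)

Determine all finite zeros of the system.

Set the numerator to zero: -2s^2 - 4s - 20 = 0, i.e. -2·(s^2 + 2s + 10) = 0.
Factoring: (s^2 + 2s + 10) = 0.

s = -1 ± 3j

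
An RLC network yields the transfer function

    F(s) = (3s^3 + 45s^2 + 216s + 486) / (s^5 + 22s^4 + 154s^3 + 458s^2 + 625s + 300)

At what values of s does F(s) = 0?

s = -3 ± 3j, -9

Set the numerator to zero: 3s^3 + 45s^2 + 216s + 486 = 0, i.e. 3·(s^3 + 15s^2 + 72s + 162) = 0.
Factoring: (s^2 + 6s + 18)(s + 9) = 0.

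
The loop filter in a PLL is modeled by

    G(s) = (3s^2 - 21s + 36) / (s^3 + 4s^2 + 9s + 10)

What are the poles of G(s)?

The poles are the roots of the denominator s^3 + 4s^2 + 9s + 10 = 0.
Trying s = -2: the polynomial evaluates to 0, so (s + 2) is a factor.
Dividing out leaves s^2 + 2s + 5 = 0.
The quadratic formula then gives s = -1 ± 2j.

s = -1 + 2j, -1 - 2j, -2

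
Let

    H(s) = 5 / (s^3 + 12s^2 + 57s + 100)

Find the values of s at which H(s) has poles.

The poles are the roots of the denominator s^3 + 12s^2 + 57s + 100 = 0.
Trying s = -4: the polynomial evaluates to 0, so (s + 4) is a factor.
Dividing out leaves s^2 + 8s + 25 = 0.
The quadratic formula then gives s = -4 ± 3j.

s = -4, -4 ± 3j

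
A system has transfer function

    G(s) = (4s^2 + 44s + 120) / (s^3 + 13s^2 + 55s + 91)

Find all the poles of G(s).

s = -3 ± 2j, -7

The poles are the roots of the denominator s^3 + 13s^2 + 55s + 91 = 0.
Trying s = -7: the polynomial evaluates to 0, so (s + 7) is a factor.
Dividing out leaves s^2 + 6s + 13 = 0.
The quadratic formula then gives s = -3 ± 2j.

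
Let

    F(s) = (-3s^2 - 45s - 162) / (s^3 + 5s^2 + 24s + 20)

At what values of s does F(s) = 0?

s = -9, -6

Set the numerator to zero: -3s^2 - 45s - 162 = 0, i.e. -3·(s^2 + 15s + 54) = 0.
Factoring: (s + 9)(s + 6) = 0.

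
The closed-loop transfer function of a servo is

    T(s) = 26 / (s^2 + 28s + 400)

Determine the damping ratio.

Compare the denominator to the standard form s^2 + 2ζωₙs + ωₙ².
ωₙ² = 400, so ωₙ = 20 rad/s.
2ζωₙ = 28, so ζ = 28/(2·20) = 0.7.

ζ = 0.7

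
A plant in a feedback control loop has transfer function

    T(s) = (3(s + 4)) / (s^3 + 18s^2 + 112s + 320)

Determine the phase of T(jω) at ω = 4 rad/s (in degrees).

∠T(j4) ≈ -40.24°

At s = j4: numerator = 12 + j12, denominator = 32 + j384.
∠T = ∠num − ∠den = 45° − (85.236°) = -40.24°.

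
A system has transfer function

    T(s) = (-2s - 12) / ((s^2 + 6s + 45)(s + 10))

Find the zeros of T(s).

s = -6

Set the numerator to zero: -2s - 12 = 0, i.e. -2·(s + 6) = 0.
So s = -6.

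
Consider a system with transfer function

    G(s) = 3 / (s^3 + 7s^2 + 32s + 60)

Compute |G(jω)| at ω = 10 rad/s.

Substitute s = j10: numerator = 3, denominator = -640 - j680.
|G(j10)| = |3| / |-640 - j680| = 3 / 933.81 ≈ 0.003213.

|G(j10)| ≈ 0.003213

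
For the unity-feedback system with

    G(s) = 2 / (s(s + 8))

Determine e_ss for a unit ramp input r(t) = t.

e_ss = 4

G(s) has one pole at the origin.
This is a Type 1 system. Kv = lim_{s→0} s·G(s) = 2/8 = 1/4.
e_ss = 1/Kv = 1/(1/4) = 4.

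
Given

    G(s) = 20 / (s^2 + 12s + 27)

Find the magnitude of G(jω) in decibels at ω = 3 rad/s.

|G(j3)|_dB ≈ -6.07 dB

Substitute s = j3: numerator = 20, denominator = 18 + j36.
|G(j3)| = |20| / |18 + j36| = 20 / 40.249 ≈ 0.4969.
In decibels: 20·log₁₀(0.4969) ≈ -6.07 dB.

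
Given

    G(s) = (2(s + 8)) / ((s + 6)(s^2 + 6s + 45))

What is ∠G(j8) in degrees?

∠G(j8) ≈ -119.7°

At s = j8: numerator = 16 + j16, denominator = -498 + j136.
∠G = ∠num − ∠den = 45° − (164.73°) = -119.7°.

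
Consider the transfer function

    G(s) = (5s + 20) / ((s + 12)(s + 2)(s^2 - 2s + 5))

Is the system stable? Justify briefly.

The poles can be read from the denominator factors: s = -12, -2, 1 + 2j, 1 - 2j.
Since the pole(s) at s = 1 ± 2j lie in the right half-plane, the system is unstable.

unstable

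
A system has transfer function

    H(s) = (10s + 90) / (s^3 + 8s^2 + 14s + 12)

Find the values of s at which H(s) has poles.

s = -1 ± j, -6

The poles are the roots of the denominator s^3 + 8s^2 + 14s + 12 = 0.
Trying s = -6: the polynomial evaluates to 0, so (s + 6) is a factor.
Dividing out leaves s^2 + 2s + 2 = 0.
The quadratic formula then gives s = -1 ± 1j.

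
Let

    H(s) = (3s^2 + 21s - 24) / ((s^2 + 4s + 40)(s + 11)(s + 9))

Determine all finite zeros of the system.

s = 1, -8

Set the numerator to zero: 3s^2 + 21s - 24 = 0, i.e. 3·(s^2 + 7s - 8) = 0.
Factoring: (s - 1)(s + 8) = 0.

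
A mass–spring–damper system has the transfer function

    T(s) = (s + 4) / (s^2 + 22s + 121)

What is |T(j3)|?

Substitute s = j3: numerator = 4 + j3, denominator = 112 + j66.
|T(j3)| = |4 + j3| / |112 + j66| = 5 / 130 ≈ 0.03846.

|T(j3)| ≈ 0.03846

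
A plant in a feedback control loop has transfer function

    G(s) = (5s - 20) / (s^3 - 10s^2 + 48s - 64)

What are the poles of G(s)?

s = 4 + 4j, 4 - 4j, 2

The poles are the roots of the denominator s^3 - 10s^2 + 48s - 64 = 0.
Trying s = 2: the polynomial evaluates to 0, so (s - 2) is a factor.
Dividing out leaves s^2 - 8s + 32 = 0.
The quadratic formula then gives s = 4 ± 4j.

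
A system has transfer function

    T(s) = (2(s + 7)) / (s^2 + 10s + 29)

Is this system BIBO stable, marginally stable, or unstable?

The poles can be read from the denominator factors: s = -5 ± 2j.
Since all poles lie strictly in the left half-plane, the system is stable.

stable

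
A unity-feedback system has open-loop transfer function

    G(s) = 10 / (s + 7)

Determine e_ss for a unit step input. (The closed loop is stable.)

e_ss = 0.4118

G(s) has no poles at the origin.
This is a Type 0 system. Kp = lim_{s→0} G(s) = 10/7.
e_ss = 1/(1 + Kp) = 1/(1 + 10/7) = 7/17 ≈ 0.4118.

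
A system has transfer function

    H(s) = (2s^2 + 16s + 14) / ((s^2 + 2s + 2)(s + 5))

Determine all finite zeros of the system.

s = -7, -1

Set the numerator to zero: 2s^2 + 16s + 14 = 0, i.e. 2·(s^2 + 8s + 7) = 0.
Factoring: (s + 7)(s + 1) = 0.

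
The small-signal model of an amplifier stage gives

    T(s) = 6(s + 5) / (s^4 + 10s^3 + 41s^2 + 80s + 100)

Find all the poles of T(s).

s = -1 ± 2j, -4 ± 2j

The poles are the roots of the denominator s^4 + 10s^3 + 41s^2 + 80s + 100 = 0.
No real roots exist; factor into two real quadratics: (s^2 + 2s + 5)(s^2 + 8s + 20) = 0.
Each quadratic gives a conjugate pair via the quadratic formula.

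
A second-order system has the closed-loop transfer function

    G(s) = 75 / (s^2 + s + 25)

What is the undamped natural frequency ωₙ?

ωₙ = 5 rad/s

Compare the denominator to the standard form s^2 + 2ζωₙs + ωₙ².
ωₙ² = 25, so ωₙ = 5 rad/s.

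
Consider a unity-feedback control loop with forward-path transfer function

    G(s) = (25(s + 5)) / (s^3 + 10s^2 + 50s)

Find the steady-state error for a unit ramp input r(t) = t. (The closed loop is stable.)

e_ss = 0.4000

G(s) has one pole at the origin.
This is a Type 1 system. Kv = lim_{s→0} s·G(s) = 125/50 = 5/2.
e_ss = 1/Kv = 1/(5/2) = 2/5 ≈ 0.4000.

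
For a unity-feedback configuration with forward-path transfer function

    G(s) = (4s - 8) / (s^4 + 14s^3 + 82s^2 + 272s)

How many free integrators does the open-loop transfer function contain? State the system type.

Type 1

Factor s from the denominator: s^4 + 14s^3 + 82s^2 + 272s = s·(s^3 + 14s^2 + 82s + 272).
There is 1 pole at the origin, so the system is Type 1.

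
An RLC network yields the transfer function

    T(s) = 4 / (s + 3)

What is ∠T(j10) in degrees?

∠T(j10) ≈ -73.30°

At s = j10: numerator = 4, denominator = 3 + j10.
∠T = ∠num − ∠den = 0° − (73.301°) = -73.30°.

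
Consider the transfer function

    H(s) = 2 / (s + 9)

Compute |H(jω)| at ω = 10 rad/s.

|H(j10)| ≈ 0.1487

Substitute s = j10: numerator = 2, denominator = 9 + j10.
|H(j10)| = |2| / |9 + j10| = 2 / 13.454 ≈ 0.1487.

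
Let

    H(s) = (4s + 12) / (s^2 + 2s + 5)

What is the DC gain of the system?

H(0) = 12/5 ≈ 2.400

Set s = 0: H(0) = (12) / (5) = 12/5.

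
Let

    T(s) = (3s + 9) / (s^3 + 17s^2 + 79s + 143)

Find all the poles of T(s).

s = -3 + 2j, -3 - 2j, -11

The poles are the roots of the denominator s^3 + 17s^2 + 79s + 143 = 0.
Trying s = -11: the polynomial evaluates to 0, so (s + 11) is a factor.
Dividing out leaves s^2 + 6s + 13 = 0.
The quadratic formula then gives s = -3 ± 2j.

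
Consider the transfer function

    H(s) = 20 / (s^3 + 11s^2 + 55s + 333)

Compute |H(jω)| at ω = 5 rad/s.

Substitute s = j5: numerator = 20, denominator = 58 + j150.
|H(j5)| = |20| / |58 + j150| = 20 / 160.82 ≈ 0.1244.

|H(j5)| ≈ 0.1244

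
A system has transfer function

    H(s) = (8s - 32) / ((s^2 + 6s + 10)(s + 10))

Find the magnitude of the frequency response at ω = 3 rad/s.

Substitute s = j3: numerator = -32 + j24, denominator = -44 + j183.
|H(j3)| = |-32 + j24| / |-44 + j183| = 40 / 188.22 ≈ 0.2125.

|H(j3)| ≈ 0.2125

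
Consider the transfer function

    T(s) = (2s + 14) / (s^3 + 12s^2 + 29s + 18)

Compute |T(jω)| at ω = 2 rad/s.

|T(j2)| ≈ 0.2497

Substitute s = j2: numerator = 14 + j4, denominator = -30 + j50.
|T(j2)| = |14 + j4| / |-30 + j50| = 14.560 / 58.310 ≈ 0.2497.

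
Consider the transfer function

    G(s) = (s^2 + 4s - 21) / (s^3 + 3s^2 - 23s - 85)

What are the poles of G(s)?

s = -4 + j, -4 - j, 5

The poles are the roots of the denominator s^3 + 3s^2 - 23s - 85 = 0.
Trying s = 5: the polynomial evaluates to 0, so (s - 5) is a factor.
Dividing out leaves s^2 + 8s + 17 = 0.
The quadratic formula then gives s = -4 ± 1j.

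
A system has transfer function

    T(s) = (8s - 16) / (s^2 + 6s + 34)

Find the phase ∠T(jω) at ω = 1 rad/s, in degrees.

At s = j1: numerator = -16 + j8, denominator = 33 + j6.
∠T = ∠num − ∠den = 153.43° − (10.305°) = 143.1°.

∠T(j1) ≈ 143.1°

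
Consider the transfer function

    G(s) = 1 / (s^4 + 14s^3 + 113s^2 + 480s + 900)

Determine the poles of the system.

s = -3 + 6j, -3 - 6j, -4 + 2j, -4 - 2j

The poles are the roots of the denominator s^4 + 14s^3 + 113s^2 + 480s + 900 = 0.
No real roots exist; factor into two real quadratics: (s^2 + 6s + 45)(s^2 + 8s + 20) = 0.
Each quadratic gives a conjugate pair via the quadratic formula.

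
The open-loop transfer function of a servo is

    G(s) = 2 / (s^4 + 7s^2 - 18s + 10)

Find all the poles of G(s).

s = -1 ± 3j, 1, 1

The poles are the roots of the denominator s^4 + 7s^2 - 18s + 10 = 0.
Trying s = 1: the polynomial evaluates to 0, so (s - 1) is a factor.
Dividing out leaves s^3 + s^2 + 8s - 10 = 0.
This factors further as (s^2 + 2s + 10)(s - 1) = 0.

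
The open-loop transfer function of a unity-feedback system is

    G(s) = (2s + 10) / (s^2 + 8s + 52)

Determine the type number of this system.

The denominator has no factor of s at the origin — no free integrator — so this is a Type 0 system.

Type 0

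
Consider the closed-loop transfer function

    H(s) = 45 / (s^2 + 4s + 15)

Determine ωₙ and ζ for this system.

ωₙ ≈ 3.873 rad/s, ζ ≈ 0.5164

Compare the denominator to the standard form s^2 + 2ζωₙs + ωₙ².
ωₙ² = 15, so ωₙ = √15 ≈ 3.873 rad/s.
2ζωₙ = 4, so ζ = 4/(2·√15) ≈ 0.5164.
With ζ = 0.5164 the response is underdamped.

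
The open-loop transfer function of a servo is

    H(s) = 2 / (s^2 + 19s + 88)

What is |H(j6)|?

|H(j6)| ≈ 0.01596

Substitute s = j6: numerator = 2, denominator = 52 + j114.
|H(j6)| = |2| / |52 + j114| = 2 / 125.30 ≈ 0.01596.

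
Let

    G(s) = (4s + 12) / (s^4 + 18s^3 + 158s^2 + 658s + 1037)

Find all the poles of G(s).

s = -4 ± j, -5 ± 6j

The poles are the roots of the denominator s^4 + 18s^3 + 158s^2 + 658s + 1037 = 0.
No real roots exist; factor into two real quadratics: (s^2 + 8s + 17)(s^2 + 10s + 61) = 0.
Each quadratic gives a conjugate pair via the quadratic formula.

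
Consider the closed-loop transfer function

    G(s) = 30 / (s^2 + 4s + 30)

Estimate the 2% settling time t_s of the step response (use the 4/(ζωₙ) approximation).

t_s ≈ 2 s

Comparing s^2 + 4s + 30 to s^2 + 2ζωₙs + ωₙ²: ωₙ = √30 ≈ 5.477 rad/s and ζ = 4/(2·√30) ≈ 0.3651.
ζωₙ = 4/2 = 2, so t_s ≈ 4/(ζωₙ) = 4/2 = 2 s.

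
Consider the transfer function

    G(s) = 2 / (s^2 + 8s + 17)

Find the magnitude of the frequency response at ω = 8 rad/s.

|G(j8)| ≈ 0.02519

Substitute s = j8: numerator = 2, denominator = -47 + j64.
|G(j8)| = |2| / |-47 + j64| = 2 / 79.404 ≈ 0.02519.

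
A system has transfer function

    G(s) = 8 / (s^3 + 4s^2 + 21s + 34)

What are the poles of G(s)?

The poles are the roots of the denominator s^3 + 4s^2 + 21s + 34 = 0.
Trying s = -2: the polynomial evaluates to 0, so (s + 2) is a factor.
Dividing out leaves s^2 + 2s + 17 = 0.
The quadratic formula then gives s = -1 ± 4j.

s = -1 + 4j, -1 - 4j, -2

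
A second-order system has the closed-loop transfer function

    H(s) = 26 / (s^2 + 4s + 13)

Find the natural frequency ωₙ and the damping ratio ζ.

ωₙ ≈ 3.606 rad/s, ζ ≈ 0.5547

Compare the denominator to the standard form s^2 + 2ζωₙs + ωₙ².
ωₙ² = 13, so ωₙ = √13 ≈ 3.606 rad/s.
2ζωₙ = 4, so ζ = 4/(2·√13) ≈ 0.5547.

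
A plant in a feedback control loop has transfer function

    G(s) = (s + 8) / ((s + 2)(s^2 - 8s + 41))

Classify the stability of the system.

unstable

The poles can be read from the denominator factors: s = -2, 4 + 5j, 4 - 5j.
Since the pole(s) at s = 4 + 5j, 4 - 5j lie in the right half-plane, the system is unstable.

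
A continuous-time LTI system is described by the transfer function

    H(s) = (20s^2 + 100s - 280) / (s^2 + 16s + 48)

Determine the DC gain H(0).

Set s = 0: H(0) = (-280) / (48) = -35/6.

H(0) = -35/6 ≈ -5.833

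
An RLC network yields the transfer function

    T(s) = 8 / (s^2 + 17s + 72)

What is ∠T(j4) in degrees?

At s = j4: numerator = 8, denominator = 56 + j68.
∠T = ∠num − ∠den = 0° − (50.528°) = -50.53°.

∠T(j4) ≈ -50.53°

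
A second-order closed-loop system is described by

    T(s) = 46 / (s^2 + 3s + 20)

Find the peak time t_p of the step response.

Comparing s^2 + 3s + 20 to s^2 + 2ζωₙs + ωₙ²: ωₙ = √20 ≈ 4.472 rad/s and ζ = 3/(2·√20) ≈ 0.3354.
ζωₙ = 3/2 = 1.5, so ω_d = ωₙ√(1−ζ²) = √(ωₙ² − (ζωₙ)²) = √(20 − 1.5²) = √17.75 ≈ 4.213 rad/s.
t_p = π/ω_d = π/4.213 ≈ 0.7457 s.

t_p ≈ 0.7457 s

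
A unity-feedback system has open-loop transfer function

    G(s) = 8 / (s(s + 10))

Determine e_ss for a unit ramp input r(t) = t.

e_ss = 1.250

G(s) has one pole at the origin.
This is a Type 1 system. Kv = lim_{s→0} s·G(s) = 8/10 = 4/5.
e_ss = 1/Kv = 1/(4/5) = 5/4 ≈ 1.250.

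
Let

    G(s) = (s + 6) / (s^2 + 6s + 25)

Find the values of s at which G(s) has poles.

The poles are the roots of the denominator s^2 + 6s + 25 = 0.
Using the quadratic formula: s = (-6 ± √(-64))/2 = -3 ± 4j.

s = -3 ± 4j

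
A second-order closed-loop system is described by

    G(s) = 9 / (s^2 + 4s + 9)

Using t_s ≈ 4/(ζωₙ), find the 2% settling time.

t_s ≈ 2 s

Comparing s^2 + 4s + 9 to s^2 + 2ζωₙs + ωₙ²: ωₙ = 3 rad/s and ζ = 4/(2·3) ≈ 0.6667.
ζωₙ = 4/2 = 2, so t_s ≈ 4/(ζωₙ) = 4/2 = 2 s.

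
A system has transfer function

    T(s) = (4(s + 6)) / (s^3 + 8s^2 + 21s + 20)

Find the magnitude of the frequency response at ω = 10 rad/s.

Substitute s = j10: numerator = 24 + j40, denominator = -780 - j790.
|T(j10)| = |24 + j40| / |-780 - j790| = 46.648 / 1110.2 ≈ 0.04202.

|T(j10)| ≈ 0.04202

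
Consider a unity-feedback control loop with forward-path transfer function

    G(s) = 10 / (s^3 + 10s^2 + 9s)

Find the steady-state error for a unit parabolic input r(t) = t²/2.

e_ss = ∞

G(s) has one pole at the origin.
This is a Type 1 system; Ka = lim_{s→0} s^2·G(s) = 0, so the steady-state error for a parabola input is infinite.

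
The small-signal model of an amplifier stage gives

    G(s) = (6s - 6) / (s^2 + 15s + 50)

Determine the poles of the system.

s = -10, -5

The poles are the roots of the denominator s^2 + 15s + 50 = 0.
Factoring: (s + 10)(s + 5) = 0, so s = -10 and s = -5.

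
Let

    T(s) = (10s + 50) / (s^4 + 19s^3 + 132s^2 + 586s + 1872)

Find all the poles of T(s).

The poles are the roots of the denominator s^4 + 19s^3 + 132s^2 + 586s + 1872 = 0.
Trying s = -9: the polynomial evaluates to 0, so (s + 9) is a factor.
Dividing out leaves s^3 + 10s^2 + 42s + 208 = 0.
This factors further as (s^2 + 2s + 26)(s + 8) = 0.

s = -9, -1 + 5j, -1 - 5j, -8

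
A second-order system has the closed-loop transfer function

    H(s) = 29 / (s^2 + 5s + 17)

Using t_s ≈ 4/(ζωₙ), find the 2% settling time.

t_s ≈ 1.600 s

Comparing s^2 + 5s + 17 to s^2 + 2ζωₙs + ωₙ²: ωₙ = √17 ≈ 4.123 rad/s and ζ = 5/(2·√17) ≈ 0.6063.
ζωₙ = 5/2 = 2.5, so t_s ≈ 4/(ζωₙ) = 4/2.5 = 1.600 s.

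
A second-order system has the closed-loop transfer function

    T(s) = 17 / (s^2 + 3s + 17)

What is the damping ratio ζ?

Compare the denominator to the standard form s^2 + 2ζωₙs + ωₙ².
ωₙ² = 17, so ωₙ = √17 ≈ 4.123 rad/s.
2ζωₙ = 3, so ζ = 3/(2·√17) ≈ 0.3638.
With ζ = 0.3638 the response is underdamped.

ζ ≈ 0.3638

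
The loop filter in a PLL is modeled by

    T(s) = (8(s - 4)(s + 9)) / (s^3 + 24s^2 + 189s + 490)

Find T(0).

T(0) = -144/245 ≈ -0.5878

Set s = 0: T(0) = (-288) / (490) = -144/245.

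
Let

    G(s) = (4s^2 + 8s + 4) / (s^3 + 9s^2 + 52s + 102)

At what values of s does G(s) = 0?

Set the numerator to zero: 4s^2 + 8s + 4 = 0, i.e. 4·(s^2 + 2s + 1) = 0.
Factoring: (s + 1)^2 = 0.

s = -1, -1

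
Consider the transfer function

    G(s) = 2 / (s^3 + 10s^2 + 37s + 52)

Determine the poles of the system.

s = -3 ± 2j, -4

The poles are the roots of the denominator s^3 + 10s^2 + 37s + 52 = 0.
Trying s = -4: the polynomial evaluates to 0, so (s + 4) is a factor.
Dividing out leaves s^2 + 6s + 13 = 0.
The quadratic formula then gives s = -3 ± 2j.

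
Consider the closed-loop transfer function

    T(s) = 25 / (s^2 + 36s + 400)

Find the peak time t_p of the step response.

Comparing s^2 + 36s + 400 to s^2 + 2ζωₙs + ωₙ²: ωₙ = 20 rad/s and ζ = 36/(2·20) = 0.9.
ζωₙ = 36/2 = 18, so ω_d = ωₙ√(1−ζ²) = √(ωₙ² − (ζωₙ)²) = √(400 − 18²) = √76 ≈ 8.718 rad/s.
t_p = π/ω_d = π/8.718 ≈ 0.3604 s.

t_p ≈ 0.3604 s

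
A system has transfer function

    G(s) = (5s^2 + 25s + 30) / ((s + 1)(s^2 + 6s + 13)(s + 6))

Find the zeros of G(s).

s = -3, -2

Set the numerator to zero: 5s^2 + 25s + 30 = 0, i.e. 5·(s^2 + 5s + 6) = 0.
Factoring: (s + 3)(s + 2) = 0.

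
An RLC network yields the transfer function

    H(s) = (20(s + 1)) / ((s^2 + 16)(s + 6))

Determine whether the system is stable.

marginally stable

The poles can be read from the denominator factors: s = 4j, -4j, -6.
Since the simple pole(s) at s = ±4j lie on the jω-axis with none in the right half-plane, the system is marginally stable.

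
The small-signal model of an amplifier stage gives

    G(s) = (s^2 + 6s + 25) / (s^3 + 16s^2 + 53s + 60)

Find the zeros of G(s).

Set the numerator to zero: s^2 + 6s + 25 = 0.
Factoring: (s^2 + 6s + 25) = 0.

s = -3 + 4j, -3 - 4j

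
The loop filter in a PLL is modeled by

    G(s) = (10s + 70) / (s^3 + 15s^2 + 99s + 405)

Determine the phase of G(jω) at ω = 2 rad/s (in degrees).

∠G(j2) ≈ -12.90°

At s = j2: numerator = 70 + j20, denominator = 345 + j190.
∠G = ∠num − ∠den = 15.945° − (28.843°) = -12.90°.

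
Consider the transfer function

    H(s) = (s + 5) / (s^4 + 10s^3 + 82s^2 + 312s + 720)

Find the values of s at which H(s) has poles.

s = -3 ± 3j, -2 ± 6j

The poles are the roots of the denominator s^4 + 10s^3 + 82s^2 + 312s + 720 = 0.
No real roots exist; factor into two real quadratics: (s^2 + 6s + 18)(s^2 + 4s + 40) = 0.
Each quadratic gives a conjugate pair via the quadratic formula.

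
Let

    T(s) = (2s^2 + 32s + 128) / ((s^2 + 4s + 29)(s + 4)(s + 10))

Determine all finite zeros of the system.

s = -8, -8

Set the numerator to zero: 2s^2 + 32s + 128 = 0, i.e. 2·(s^2 + 16s + 64) = 0.
Factoring: (s + 8)^2 = 0.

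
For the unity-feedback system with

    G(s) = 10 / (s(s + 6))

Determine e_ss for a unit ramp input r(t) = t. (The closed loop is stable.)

G(s) has one pole at the origin.
This is a Type 1 system. Kv = lim_{s→0} s·G(s) = 10/6 = 5/3.
e_ss = 1/Kv = 1/(5/3) = 3/5 ≈ 0.6000.

e_ss = 0.6000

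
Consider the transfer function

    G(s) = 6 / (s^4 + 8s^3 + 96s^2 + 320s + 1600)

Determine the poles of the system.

The poles are the roots of the denominator s^4 + 8s^3 + 96s^2 + 320s + 1600 = 0.
No real roots exist; factor into two real quadratics: (s^2 + 4s + 40)(s^2 + 4s + 40) = 0.
Each quadratic gives a conjugate pair via the quadratic formula.

s = -2 + 6j, -2 - 6j, -2 + 6j, -2 - 6j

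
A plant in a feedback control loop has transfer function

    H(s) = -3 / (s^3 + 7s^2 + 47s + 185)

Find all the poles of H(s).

s = -1 ± 6j, -5

The poles are the roots of the denominator s^3 + 7s^2 + 47s + 185 = 0.
Trying s = -5: the polynomial evaluates to 0, so (s + 5) is a factor.
Dividing out leaves s^2 + 2s + 37 = 0.
The quadratic formula then gives s = -1 ± 6j.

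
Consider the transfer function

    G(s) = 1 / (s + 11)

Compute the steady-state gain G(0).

G(0) = 1/11 ≈ 0.09091

Set s = 0: G(0) = (1) / (11) = 1/11.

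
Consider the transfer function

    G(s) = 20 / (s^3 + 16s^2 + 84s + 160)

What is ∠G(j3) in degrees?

∠G(j3) ≈ -85.93°

At s = j3: numerator = 20, denominator = 16 + j225.
∠G = ∠num − ∠den = 0° − (85.932°) = -85.93°.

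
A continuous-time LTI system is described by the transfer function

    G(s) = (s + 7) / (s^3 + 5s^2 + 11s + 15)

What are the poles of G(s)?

The poles are the roots of the denominator s^3 + 5s^2 + 11s + 15 = 0.
Trying s = -3: the polynomial evaluates to 0, so (s + 3) is a factor.
Dividing out leaves s^2 + 2s + 5 = 0.
The quadratic formula then gives s = -1 ± 2j.

s = -1 ± 2j, -3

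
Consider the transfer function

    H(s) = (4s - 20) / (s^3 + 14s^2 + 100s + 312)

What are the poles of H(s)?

s = -4 + 6j, -4 - 6j, -6

The poles are the roots of the denominator s^3 + 14s^2 + 100s + 312 = 0.
Trying s = -6: the polynomial evaluates to 0, so (s + 6) is a factor.
Dividing out leaves s^2 + 8s + 52 = 0.
The quadratic formula then gives s = -4 ± 6j.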